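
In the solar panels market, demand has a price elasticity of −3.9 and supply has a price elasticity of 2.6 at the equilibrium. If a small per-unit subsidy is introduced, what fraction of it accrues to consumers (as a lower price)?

For a small subsidy around the equilibrium, the benefit split depends on the relative slopes, which at a point are proportional to the elasticities.
Buyer share = εs/(εs + |εd|) = 2.6/(2.6 + 3.9) = 0.4; seller share = |εd|/(εs + |εd|) = 0.6.

Consumer share = 0.4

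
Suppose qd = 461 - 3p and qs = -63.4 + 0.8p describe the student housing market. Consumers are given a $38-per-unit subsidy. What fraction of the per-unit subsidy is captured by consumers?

Pre-subsidy: 461 - 3p = -63.4 + 0.8p gives p* = 138, q* = 47.
With the rebate, buyers effectively pay pb = ps − 38, where ps is the price sellers receive.
Demand in terms of ps becomes qd = 461 − 3(ps − 38) = 575 - 3ps. Setting this equal to supply: 575 - 3ps = -63.4 + 0.8ps, so ps = 168.
Buyers pay pb = 168 − 38 = 130; q' = -63.4 + 0.8·168 = 71.
Buyers' price falls by p* − pb = 138 − 130 = 8; sellers' price rises by ps − p* = 168 − 138 = 30.
So consumers capture 8/38 = 4/19 of each unit of subsidy.

Consumer share = 4/19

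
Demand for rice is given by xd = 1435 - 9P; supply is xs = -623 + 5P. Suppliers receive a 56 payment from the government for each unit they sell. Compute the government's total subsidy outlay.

Government cost = 16352

Pre-subsidy: 1435 - 9P = -623 + 5P gives P* = 147, x* = 112.
With the subsidy, sellers receive Ps = Pb + 56 for each unit, where Pb is the price buyers pay.
Supply in terms of Pb becomes xs = -623 + 5(Pb + 56) = -343 + 5Pb. Setting this equal to demand: 1435 - 9Pb = -343 + 5Pb, so Pb = 127.
Sellers receive Ps = 127 + 56 = 183; x' = 1435 − 9·127 = 292.
Government outlay = subsidy × quantity = 56 × 292 = 16352.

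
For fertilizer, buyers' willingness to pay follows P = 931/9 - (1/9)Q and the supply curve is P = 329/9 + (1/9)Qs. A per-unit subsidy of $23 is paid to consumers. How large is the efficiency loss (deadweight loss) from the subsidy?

Deadweight loss = $1190.25

Pre-subsidy: 931/9 - (1/9)Q = 329/9 + (1/9)Q gives Q* = 301 and P* = 70.
With the rebate, buyers effectively pay Pb = Ps − 23, where Ps is the price sellers receive.
On the curves, Pb = 931/9 - (1/9)Q and Ps = 329/9 + (1/9)Q; the wedge Ps − Pb = 23 gives 329/9 + (1/9)Q − (931/9 - (1/9)Q) = 23, so Q' = 404.5.
Then Pb = 931/9 − (1/9)·404.5 = 58.5 and Ps = 329/9 + (1/9)·404.5 = 81.5.
The subsidy expands output by 404.5 − 301 = 103.5 past the efficient level; on those units the gap between marginal cost and willingness to pay runs from 0 up to 23.
DWL = ½ × 23 × 103.5 = 1190.25.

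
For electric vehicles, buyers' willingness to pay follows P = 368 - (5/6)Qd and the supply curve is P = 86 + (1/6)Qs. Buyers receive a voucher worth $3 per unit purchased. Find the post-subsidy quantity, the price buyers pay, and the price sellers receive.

Pre-subsidy: 368 - (5/6)Q = 86 + (1/6)Q gives Q* = 282 and P* = 133.
With the rebate, buyers effectively pay Pb = Ps − 3, where Ps is the price sellers receive.
On the curves, Pb = 368 - (5/6)Q and Ps = 86 + (1/6)Q; the wedge Ps − Pb = 3 gives 86 + (1/6)Q − (368 - (5/6)Q) = 3, so Q' = 285.
Then Pb = 368 − (5/6)·285 = 130.5 and Ps = 86 + (1/6)·285 = 133.5.

Q' = 285; buyers pay $130.5; sellers receive $133.5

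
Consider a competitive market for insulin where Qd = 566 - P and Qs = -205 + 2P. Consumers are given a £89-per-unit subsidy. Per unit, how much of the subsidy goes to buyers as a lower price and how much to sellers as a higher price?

Pre-subsidy: 566 - P = -205 + 2P gives P* = 257, Q* = 309.
With the rebate, buyers effectively pay Pb = Ps − 89, where Ps is the price sellers receive.
Demand in terms of Ps becomes Qd = 566 − 1(Ps − 89) = 655 - Ps. Setting this equal to supply: 655 - Ps = -205 + 2Ps, so Ps = 860/3.
Buyers pay Pb = 860/3 − 89 = 593/3; Q' = -205 + 2·(860/3) = 1105/3.
Buyers' price falls by P* − Pb = 257 − 593/3 = 178/3; sellers' price rises by Ps − P* = 860/3 − 257 = 89/3.

Buyers gain 178/3 per unit; sellers gain 89/3 per unit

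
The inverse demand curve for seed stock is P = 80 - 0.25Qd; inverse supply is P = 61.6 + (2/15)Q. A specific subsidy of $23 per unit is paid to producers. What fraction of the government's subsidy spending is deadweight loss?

Pre-subsidy: 80 - 0.25Q = 61.6 + (2/15)Q gives Q* = 48 and P* = 68.
With the subsidy, sellers receive Ps = Pb + 23 for each unit, where Pb is the price buyers pay.
On the curves, Pb = 80 - 0.25Q and Ps = 61.6 + (2/15)Q; the wedge Ps − Pb = 23 gives 61.6 + (2/15)Q − (80 - 0.25Q) = 23, so Q' = 108.
Then Pb = 80 − 0.25·108 = 53 and Ps = 61.6 + (2/15)·108 = 76.
ΔCS = ½(48 + 108)(68 − 53) = 1170; ΔPS = ½(48 + 108)(76 − 68) = 624.
Government spending = 23 × 108 = 2484.
DWL = ½ × 23 × (108 − 48) = 690; fraction = 690 / 2484 = 5/18.

DWL / government spending = 5/18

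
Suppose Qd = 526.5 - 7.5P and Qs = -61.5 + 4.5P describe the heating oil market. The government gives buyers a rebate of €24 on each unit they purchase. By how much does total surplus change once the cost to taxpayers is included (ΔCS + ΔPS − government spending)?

Net change in total surplus = -€810

Pre-subsidy: 526.5 - 7.5P = -61.5 + 4.5P gives P* = 49, Q* = 159.
With the rebate, buyers effectively pay Pb = Ps − 24, where Ps is the price sellers receive.
Demand in terms of Ps becomes Qd = 526.5 − 7.5(Ps − 24) = 706.5 - 7.5Ps. Setting this equal to supply: 706.5 - 7.5Ps = -61.5 + 4.5Ps, so Ps = 64.
Buyers pay Pb = 64 − 24 = 40; Q' = -61.5 + 4.5·64 = 226.5.
ΔCS = ½(159 + 226.5)(49 − 40) = 1734.75; ΔPS = ½(159 + 226.5)(64 − 49) = 2891.25.
Government spending = 24 × 226.5 = 5436.
Net change = 1734.75 + 2891.25 − 5436 = -810. The loss equals the DWL triangle ½·24·67.5.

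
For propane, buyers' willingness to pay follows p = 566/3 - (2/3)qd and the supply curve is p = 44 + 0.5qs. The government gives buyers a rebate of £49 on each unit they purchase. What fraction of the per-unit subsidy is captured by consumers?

Pre-subsidy: 566/3 - (2/3)q = 44 + 0.5q gives q* = 124 and p* = 106.
With the rebate, buyers effectively pay pb = ps − 49, where ps is the price sellers receive.
On the curves, pb = 566/3 - (2/3)q and ps = 44 + 0.5q; the wedge ps − pb = 49 gives 44 + 0.5q − (566/3 - (2/3)q) = 49, so q' = 166.
Then pb = 566/3 − (2/3)·166 = 78 and ps = 44 + 0.5·166 = 127.
Buyers' price falls by p* − pb = 106 − 78 = 28; sellers' price rises by ps − p* = 127 − 106 = 21.
So consumers capture 28/49 = 4/7 of each unit of subsidy.

Consumer share = 4/7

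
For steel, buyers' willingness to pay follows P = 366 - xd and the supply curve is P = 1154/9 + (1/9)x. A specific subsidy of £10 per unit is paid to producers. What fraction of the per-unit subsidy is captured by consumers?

Consumer share = 0.9

Pre-subsidy: 366 - x = 1154/9 + (1/9)x gives x* = 214 and P* = 152.
With the subsidy, sellers receive Ps = Pb + 10 for each unit, where Pb is the price buyers pay.
On the curves, Pb = 366 - x and Ps = 1154/9 + (1/9)x; the wedge Ps − Pb = 10 gives 1154/9 + (1/9)x − (366 - x) = 10, so x' = 223.
Then Pb = 366 − 1·223 = 143 and Ps = 1154/9 + (1/9)·223 = 153.
Buyers' price falls by P* − Pb = 152 − 143 = 9; sellers' price rises by Ps − P* = 153 − 152 = 1.
So consumers capture 9/10 = 0.9 of each unit of subsidy.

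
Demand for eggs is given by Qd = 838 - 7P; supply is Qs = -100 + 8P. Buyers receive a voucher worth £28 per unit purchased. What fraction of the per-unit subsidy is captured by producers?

Pre-subsidy: 838 - 7P = -100 + 8P gives P* = 938/15, Q* = 6004/15.
With the rebate, buyers effectively pay Pb = Ps − 28, where Ps is the price sellers receive.
Demand in terms of Ps becomes Qd = 838 − 7(Ps − 28) = 1034 - 7Ps. Setting this equal to supply: 1034 - 7Ps = -100 + 8Ps, so Ps = 75.6.
Buyers pay Pb = 75.6 − 28 = 47.6; Q' = -100 + 8·75.6 = 504.8.
Buyers' price falls by P* − Pb = 938/15 − 47.6 = 224/15; sellers' price rises by Ps − P* = 75.6 − 938/15 = 196/15.
So producers capture (196/15)/28 = 7/15 of each unit of subsidy.

Producer share = 7/15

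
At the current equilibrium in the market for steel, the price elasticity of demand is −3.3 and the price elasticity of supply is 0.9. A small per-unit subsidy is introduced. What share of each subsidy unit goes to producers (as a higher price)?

For a small subsidy around the equilibrium, the benefit split depends on the relative slopes, which at a point are proportional to the elasticities.
Buyer share = εs/(εs + |εd|) = 0.9/(0.9 + 3.3) = 3/14; seller share = |εd|/(εs + |εd|) = 11/14.
So producers capture 11/14 of the subsidy.

Producer share = 11/14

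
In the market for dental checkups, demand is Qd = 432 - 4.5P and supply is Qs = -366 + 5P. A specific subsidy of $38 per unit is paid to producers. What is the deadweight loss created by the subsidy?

Deadweight loss = $1710

Pre-subsidy: 432 - 4.5P = -366 + 5P gives P* = 84, Q* = 54.
With the subsidy, sellers receive Ps = Pb + 38 for each unit, where Pb is the price buyers pay.
Supply in terms of Pb becomes Qs = -366 + 5(Pb + 38) = -176 + 5Pb. Setting this equal to demand: 432 - 4.5Pb = -176 + 5Pb, so Pb = 64.
Sellers receive Ps = 64 + 38 = 102; Q' = 432 − 4.5·64 = 144.
The subsidy expands output by 144 − 54 = 90 past the efficient level; on those units the gap between marginal cost and willingness to pay runs from 0 up to 38.
DWL = ½ × 38 × 90 = 1710.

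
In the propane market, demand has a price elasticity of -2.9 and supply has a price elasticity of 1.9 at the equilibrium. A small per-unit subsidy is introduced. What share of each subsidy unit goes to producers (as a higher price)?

For a small subsidy around the equilibrium, the benefit split depends on the relative slopes, which at a point are proportional to the elasticities.
Buyer share = εs/(εs + |εd|) = 1.9/(1.9 + 2.9) = 19/48; seller share = |εd|/(εs + |εd|) = 29/48.
So producers capture 29/48 of the subsidy.

Producer share = 29/48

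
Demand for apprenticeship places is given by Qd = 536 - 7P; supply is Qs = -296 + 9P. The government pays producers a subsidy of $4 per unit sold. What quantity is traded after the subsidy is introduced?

Pre-subsidy: 536 - 7P = -296 + 9P gives P* = 52, Q* = 172.
With the subsidy, sellers receive Ps = Pb + 4 for each unit, where Pb is the price buyers pay.
Supply in terms of Pb becomes Qs = -296 + 9(Pb + 4) = -260 + 9Pb. Setting this equal to demand: 536 - 7Pb = -260 + 9Pb, so Pb = 49.75.
Sellers receive Ps = 49.75 + 4 = 53.75; Q' = 536 − 7·49.75 = 187.75.

Q' = 187.75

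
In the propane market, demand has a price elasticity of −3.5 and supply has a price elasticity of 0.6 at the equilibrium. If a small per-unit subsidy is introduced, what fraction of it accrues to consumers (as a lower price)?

Consumer share = 6/41

For a small subsidy around the equilibrium, the benefit split depends on the relative slopes, which at a point are proportional to the elasticities.
Buyer share = εs/(εs + |εd|) = 0.6/(0.6 + 3.5) = 6/41; seller share = |εd|/(εs + |εd|) = 35/41.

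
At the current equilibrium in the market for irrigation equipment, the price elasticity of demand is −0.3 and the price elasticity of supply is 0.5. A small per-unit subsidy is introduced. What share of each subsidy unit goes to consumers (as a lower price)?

For a small subsidy around the equilibrium, the benefit split depends on the relative slopes, which at a point are proportional to the elasticities.
Buyer share = εs/(εs + |εd|) = 0.5/(0.5 + 0.3) = 0.625; seller share = |εd|/(εs + |εd|) = 0.375.

Consumer share = 0.625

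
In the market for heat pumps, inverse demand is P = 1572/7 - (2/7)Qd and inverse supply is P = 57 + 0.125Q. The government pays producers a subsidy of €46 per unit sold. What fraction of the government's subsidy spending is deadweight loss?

DWL / government spending = 7/65

Pre-subsidy: 1572/7 - (2/7)Q = 57 + 0.125Q gives Q* = 408 and P* = 108.
With the subsidy, sellers receive Ps = Pb + 46 for each unit, where Pb is the price buyers pay.
On the curves, Pb = 1572/7 - (2/7)Q and Ps = 57 + 0.125Q; the wedge Ps − Pb = 46 gives 57 + 0.125Q − (1572/7 - (2/7)Q) = 46, so Q' = 520.
Then Pb = 1572/7 − (2/7)·520 = 76 and Ps = 57 + 0.125·520 = 122.
ΔCS = ½(408 + 520)(108 − 76) = 14848; ΔPS = ½(408 + 520)(122 − 108) = 6496.
Government spending = 46 × 520 = 23920.
DWL = ½ × 46 × (520 − 408) = 2576; fraction = 2576 / 23920 = 7/65.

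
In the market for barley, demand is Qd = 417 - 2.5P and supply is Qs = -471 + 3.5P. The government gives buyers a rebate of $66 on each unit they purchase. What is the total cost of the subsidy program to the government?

Government cost = $9454.5

Pre-subsidy: 417 - 2.5P = -471 + 3.5P gives P* = 148, Q* = 47.
With the rebate, buyers effectively pay Pb = Ps − 66, where Ps is the price sellers receive.
Demand in terms of Ps becomes Qd = 417 − 2.5(Ps − 66) = 582 - 2.5Ps. Setting this equal to supply: 582 - 2.5Ps = -471 + 3.5Ps, so Ps = 175.5.
Buyers pay Pb = 175.5 − 66 = 109.5; Q' = -471 + 3.5·175.5 = 143.25.
Government outlay = subsidy × quantity = 66 × 143.25 = 9454.5.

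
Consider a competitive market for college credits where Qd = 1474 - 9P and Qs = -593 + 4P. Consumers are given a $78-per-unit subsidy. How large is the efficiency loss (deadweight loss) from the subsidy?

Deadweight loss = $8424

Pre-subsidy: 1474 - 9P = -593 + 4P gives P* = 159, Q* = 43.
With the rebate, buyers effectively pay Pb = Ps − 78, where Ps is the price sellers receive.
Demand in terms of Ps becomes Qd = 1474 − 9(Ps − 78) = 2176 - 9Ps. Setting this equal to supply: 2176 - 9Ps = -593 + 4Ps, so Ps = 213.
Buyers pay Pb = 213 − 78 = 135; Q' = -593 + 4·213 = 259.
The subsidy expands output by 259 − 43 = 216 past the efficient level; on those units the gap between marginal cost and willingness to pay runs from 0 up to 78.
DWL = ½ × 78 × 216 = 8424.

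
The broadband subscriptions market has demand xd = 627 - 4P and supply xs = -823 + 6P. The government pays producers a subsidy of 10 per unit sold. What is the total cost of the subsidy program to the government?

Government cost = 710

Pre-subsidy: 627 - 4P = -823 + 6P gives P* = 145, x* = 47.
With the subsidy, sellers receive Ps = Pb + 10 for each unit, where Pb is the price buyers pay.
Supply in terms of Pb becomes xs = -823 + 6(Pb + 10) = -763 + 6Pb. Setting this equal to demand: 627 - 4Pb = -763 + 6Pb, so Pb = 139.
Sellers receive Ps = 139 + 10 = 149; x' = 627 − 4·139 = 71.
Government outlay = subsidy × quantity = 10 × 71 = 710.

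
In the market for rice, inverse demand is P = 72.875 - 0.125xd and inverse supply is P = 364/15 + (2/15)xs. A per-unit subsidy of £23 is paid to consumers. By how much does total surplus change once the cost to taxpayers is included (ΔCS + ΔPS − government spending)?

Pre-subsidy: 72.875 - 0.125x = 364/15 + (2/15)x gives x* = 5833/31 and P* = 1530/31.
With the rebate, buyers effectively pay Pb = Ps − 23, where Ps is the price sellers receive.
On the curves, Pb = 72.875 - 0.125x and Ps = 364/15 + (2/15)x; the wedge Ps − Pb = 23 gives 364/15 + (2/15)x − (72.875 - 0.125x) = 23, so x' = 8593/31.
Then Pb = 72.875 − 0.125·(8593/31) = 1185/31 and Ps = 364/15 + (2/15)·(8593/31) = 1898/31.
ΔCS = ½(5833/31 + 8593/31)(1530/31 − 1185/31) = 2488485/961; ΔPS = ½(5833/31 + 8593/31)(1898/31 − 1530/31) = 2654384/961.
Government spending = 23 × 8593/31 = 197639/31.
Net change = 2488485/961 + 2654384/961 − 197639/31 = -31740/31. The loss equals the DWL triangle ½·23·2760/31.

Net change in total surplus = -31740/31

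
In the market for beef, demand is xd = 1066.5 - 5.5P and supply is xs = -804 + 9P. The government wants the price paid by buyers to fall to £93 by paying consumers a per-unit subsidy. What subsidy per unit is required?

Required subsidy s = £58 per unit

At a buyer price of 93, quantity demanded is 1066.5 − 5.5·93 = 555.
Sellers supply 555 only when they receive Ps with -804 + 9·Ps = 555, i.e. Ps = 151.
s = Ps − Pb = 151 − 93 = 58.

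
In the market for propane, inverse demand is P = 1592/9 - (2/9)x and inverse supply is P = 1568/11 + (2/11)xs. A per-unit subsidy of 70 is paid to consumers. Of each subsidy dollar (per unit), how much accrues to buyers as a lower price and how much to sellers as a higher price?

Buyers gain 38.5 per unit; sellers gain 31.5 per unit

Pre-subsidy: 1592/9 - (2/9)x = 1568/11 + (2/11)x gives x* = 85 and P* = 158.
With the rebate, buyers effectively pay Pb = Ps − 70, where Ps is the price sellers receive.
On the curves, Pb = 1592/9 - (2/9)x and Ps = 1568/11 + (2/11)x; the wedge Ps − Pb = 70 gives 1568/11 + (2/11)x − (1592/9 - (2/9)x) = 70, so x' = 258.25.
Then Pb = 1592/9 − (2/9)·258.25 = 119.5 and Ps = 1568/11 + (2/11)·258.25 = 189.5.
Buyers' price falls by P* − Pb = 158 − 119.5 = 38.5; sellers' price rises by Ps − P* = 189.5 − 158 = 31.5.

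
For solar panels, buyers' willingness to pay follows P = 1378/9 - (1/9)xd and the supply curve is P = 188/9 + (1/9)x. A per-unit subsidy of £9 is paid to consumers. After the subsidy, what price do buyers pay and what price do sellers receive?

Pre-subsidy: 1378/9 - (1/9)x = 188/9 + (1/9)x gives x* = 595 and P* = 87.
With the rebate, buyers effectively pay Pb = Ps − 9, where Ps is the price sellers receive.
On the curves, Pb = 1378/9 - (1/9)x and Ps = 188/9 + (1/9)x; the wedge Ps − Pb = 9 gives 188/9 + (1/9)x − (1378/9 - (1/9)x) = 9, so x' = 635.5.
Then Pb = 1378/9 − (1/9)·635.5 = 82.5 and Ps = 188/9 + (1/9)·635.5 = 91.5.

Buyers pay £82.5; sellers receive £91.5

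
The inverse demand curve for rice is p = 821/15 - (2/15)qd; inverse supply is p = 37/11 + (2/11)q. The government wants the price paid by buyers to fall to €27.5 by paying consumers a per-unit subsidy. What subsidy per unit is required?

Required subsidy s = €13 per unit

At a buyer price of 27.5, quantity demanded is 410.5 − 7.5·27.5 = 204.25.
Sellers supply 204.25 only when they receive ps = 37/11 + (2/11)·204.25 = 40.5.
s = ps − pb = 40.5 − 27.5 = 13.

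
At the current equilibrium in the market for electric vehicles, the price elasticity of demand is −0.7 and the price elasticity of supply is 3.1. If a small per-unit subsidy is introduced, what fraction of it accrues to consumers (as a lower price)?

For a small subsidy around the equilibrium, the benefit split depends on the relative slopes, which at a point are proportional to the elasticities.
Buyer share = εs/(εs + |εd|) = 3.1/(3.1 + 0.7) = 31/38; seller share = |εd|/(εs + |εd|) = 7/38.

Consumer share = 31/38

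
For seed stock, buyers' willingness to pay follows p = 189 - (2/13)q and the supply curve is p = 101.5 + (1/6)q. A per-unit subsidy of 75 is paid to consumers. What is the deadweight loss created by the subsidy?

Pre-subsidy: 189 - (2/13)q = 101.5 + (1/6)q gives q* = 273 and p* = 147.
With the rebate, buyers effectively pay pb = ps − 75, where ps is the price sellers receive.
On the curves, pb = 189 - (2/13)q and ps = 101.5 + (1/6)q; the wedge ps − pb = 75 gives 101.5 + (1/6)q − (189 - (2/13)q) = 75, so q' = 507.
Then pb = 189 − (2/13)·507 = 111 and ps = 101.5 + (1/6)·507 = 186.
The subsidy expands output by 507 − 273 = 234 past the efficient level; on those units the gap between marginal cost and willingness to pay runs from 0 up to 75.
DWL = ½ × 75 × 234 = 8775.

Deadweight loss = 8775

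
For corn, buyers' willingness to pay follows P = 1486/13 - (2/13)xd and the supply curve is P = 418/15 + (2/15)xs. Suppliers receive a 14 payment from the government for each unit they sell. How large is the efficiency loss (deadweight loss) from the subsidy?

Deadweight loss = 341.25

Pre-subsidy: 1486/13 - (2/13)x = 418/15 + (2/15)x gives x* = 301 and P* = 68.
With the subsidy, sellers receive Ps = Pb + 14 for each unit, where Pb is the price buyers pay.
On the curves, Pb = 1486/13 - (2/13)x and Ps = 418/15 + (2/15)x; the wedge Ps − Pb = 14 gives 418/15 + (2/15)x − (1486/13 - (2/13)x) = 14, so x' = 349.75.
Then Pb = 1486/13 − (2/13)·349.75 = 60.5 and Ps = 418/15 + (2/15)·349.75 = 74.5.
The subsidy expands output by 349.75 − 301 = 48.75 past the efficient level; on those units the gap between marginal cost and willingness to pay runs from 0 up to 14.
DWL = ½ × 14 × 48.75 = 341.25.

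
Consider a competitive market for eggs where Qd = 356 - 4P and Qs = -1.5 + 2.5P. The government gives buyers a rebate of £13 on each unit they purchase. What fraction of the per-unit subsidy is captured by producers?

Pre-subsidy: 356 - 4P = -1.5 + 2.5P gives P* = 55, Q* = 136.
With the rebate, buyers effectively pay Pb = Ps − 13, where Ps is the price sellers receive.
Demand in terms of Ps becomes Qd = 356 − 4(Ps − 13) = 408 - 4Ps. Setting this equal to supply: 408 - 4Ps = -1.5 + 2.5Ps, so Ps = 63.
Buyers pay Pb = 63 − 13 = 50; Q' = -1.5 + 2.5·63 = 156.
Buyers' price falls by P* − Pb = 55 − 50 = 5; sellers' price rises by Ps − P* = 63 − 55 = 8.
So producers capture 8/13 = 8/13 of each unit of subsidy.

Producer share = 8/13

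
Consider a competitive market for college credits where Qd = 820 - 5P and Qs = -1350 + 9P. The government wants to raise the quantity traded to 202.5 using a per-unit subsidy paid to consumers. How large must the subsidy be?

Required subsidy s = 49 per unit

At Q = 202.5, invert demand for the buyer price: Pb = (820 − 202.5)/5 = 123.5; invert supply for the seller price: Ps = (202.5 − (-1350))/9 = 172.5.
The subsidy must fill the gap: s = Ps − Pb = 172.5 − 123.5 = 49.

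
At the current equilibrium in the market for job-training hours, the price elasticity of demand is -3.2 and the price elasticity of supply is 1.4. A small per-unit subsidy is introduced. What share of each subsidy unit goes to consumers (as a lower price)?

For a small subsidy around the equilibrium, the benefit split depends on the relative slopes, which at a point are proportional to the elasticities.
Buyer share = εs/(εs + |εd|) = 1.4/(1.4 + 3.2) = 7/23; seller share = |εd|/(εs + |εd|) = 16/23.

Consumer share = 7/23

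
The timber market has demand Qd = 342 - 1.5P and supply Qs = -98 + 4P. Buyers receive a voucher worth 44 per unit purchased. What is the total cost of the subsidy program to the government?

Pre-subsidy: 342 - 1.5P = -98 + 4P gives P* = 80, Q* = 222.
With the rebate, buyers effectively pay Pb = Ps − 44, where Ps is the price sellers receive.
Demand in terms of Ps becomes Qd = 342 − 1.5(Ps − 44) = 408 - 1.5Ps. Setting this equal to supply: 408 - 1.5Ps = -98 + 4Ps, so Ps = 92.
Buyers pay Pb = 92 − 44 = 48; Q' = -98 + 4·92 = 270.
Government outlay = subsidy × quantity = 44 × 270 = 11880.

Government cost = 11880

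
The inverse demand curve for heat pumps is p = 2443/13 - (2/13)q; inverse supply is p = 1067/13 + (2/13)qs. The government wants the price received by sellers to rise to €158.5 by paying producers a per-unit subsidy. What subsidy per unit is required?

At a seller price of 158.5, quantity supplied is -533.5 + 6.5·158.5 = 496.75.
Buyers absorb 496.75 only when they pay pb = 2443/13 − (2/13)·496.75 = 111.5.
s = ps − pb = 158.5 − 111.5 = 47.

Required subsidy s = €47 per unit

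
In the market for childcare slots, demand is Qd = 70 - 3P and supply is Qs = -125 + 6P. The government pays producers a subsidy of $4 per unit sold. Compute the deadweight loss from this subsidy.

Pre-subsidy: 70 - 3P = -125 + 6P gives P* = 65/3, Q* = 5.
With the subsidy, sellers receive Ps = Pb + 4 for each unit, where Pb is the price buyers pay.
Supply in terms of Pb becomes Qs = -125 + 6(Pb + 4) = -101 + 6Pb. Setting this equal to demand: 70 - 3Pb = -101 + 6Pb, so Pb = 19.
Sellers receive Ps = 19 + 4 = 23; Q' = 70 − 3·19 = 13.
The subsidy expands output by 13 − 5 = 8 past the efficient level; on those units the gap between marginal cost and willingness to pay runs from 0 up to 4.
DWL = ½ × 4 × 8 = 16.

Deadweight loss = $16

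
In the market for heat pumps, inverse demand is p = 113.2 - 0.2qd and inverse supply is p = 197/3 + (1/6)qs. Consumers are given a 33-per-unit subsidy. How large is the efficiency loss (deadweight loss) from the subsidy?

Deadweight loss = 1485

Pre-subsidy: 113.2 - 0.2q = 197/3 + (1/6)q gives q* = 1426/11 and p* = 960/11.
With the rebate, buyers effectively pay pb = ps − 33, where ps is the price sellers receive.
On the curves, pb = 113.2 - 0.2q and ps = 197/3 + (1/6)q; the wedge ps − pb = 33 gives 197/3 + (1/6)q − (113.2 - 0.2q) = 33, so q' = 2416/11.
Then pb = 113.2 − 0.2·(2416/11) = 762/11 and ps = 197/3 + (1/6)·(2416/11) = 1125/11.
The subsidy expands output by 2416/11 − 1426/11 = 90 past the efficient level; on those units the gap between marginal cost and willingness to pay runs from 0 up to 33.
DWL = ½ × 33 × 90 = 1485.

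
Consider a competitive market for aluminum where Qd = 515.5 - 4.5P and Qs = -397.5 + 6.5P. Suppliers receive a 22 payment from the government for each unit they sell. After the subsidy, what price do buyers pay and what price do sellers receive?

Pre-subsidy: 515.5 - 4.5P = -397.5 + 6.5P gives P* = 83, Q* = 142.
With the subsidy, sellers receive Ps = Pb + 22 for each unit, where Pb is the price buyers pay.
Supply in terms of Pb becomes Qs = -397.5 + 6.5(Pb + 22) = -254.5 + 6.5Pb. Setting this equal to demand: 515.5 - 4.5Pb = -254.5 + 6.5Pb, so Pb = 70.
Sellers receive Ps = 70 + 22 = 92; Q' = 515.5 − 4.5·70 = 200.5.

Buyers pay 70; sellers receive 92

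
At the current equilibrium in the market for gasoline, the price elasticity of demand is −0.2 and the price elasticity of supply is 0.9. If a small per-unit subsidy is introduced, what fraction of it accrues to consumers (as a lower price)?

For a small subsidy around the equilibrium, the benefit split depends on the relative slopes, which at a point are proportional to the elasticities.
Buyer share = εs/(εs + |εd|) = 0.9/(0.9 + 0.2) = 9/11; seller share = |εd|/(εs + |εd|) = 2/11.

Consumer share = 9/11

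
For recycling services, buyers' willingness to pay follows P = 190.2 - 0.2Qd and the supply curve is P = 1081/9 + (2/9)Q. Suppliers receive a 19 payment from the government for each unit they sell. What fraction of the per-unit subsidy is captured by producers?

Pre-subsidy: 190.2 - 0.2Q = 1081/9 + (2/9)Q gives Q* = 166 and P* = 157.
With the subsidy, sellers receive Ps = Pb + 19 for each unit, where Pb is the price buyers pay.
On the curves, Pb = 190.2 - 0.2Q and Ps = 1081/9 + (2/9)Q; the wedge Ps − Pb = 19 gives 1081/9 + (2/9)Q − (190.2 - 0.2Q) = 19, so Q' = 211.
Then Pb = 190.2 − 0.2·211 = 148 and Ps = 1081/9 + (2/9)·211 = 167.
Buyers' price falls by P* − Pb = 157 − 148 = 9; sellers' price rises by Ps − P* = 167 − 157 = 10.
So producers capture 10/19 = 10/19 of each unit of subsidy.

Producer share = 10/19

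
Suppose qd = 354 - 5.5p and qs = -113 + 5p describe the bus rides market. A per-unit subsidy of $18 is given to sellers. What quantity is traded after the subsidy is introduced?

q' = 3287/21

Pre-subsidy: 354 - 5.5p = -113 + 5p gives p* = 934/21, q* = 2297/21.
With the subsidy, sellers receive ps = pb + 18 for each unit, where pb is the price buyers pay.
Supply in terms of pb becomes qs = -113 + 5(pb + 18) = -23 + 5pb. Setting this equal to demand: 354 - 5.5pb = -23 + 5pb, so pb = 754/21.
Sellers receive ps = 754/21 + 18 = 1132/21; q' = 354 − 5.5·(754/21) = 3287/21.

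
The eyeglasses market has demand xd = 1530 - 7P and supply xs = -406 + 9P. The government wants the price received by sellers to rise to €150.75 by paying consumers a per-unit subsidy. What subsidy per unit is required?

At a seller price of 150.75, quantity supplied is -406 + 9·150.75 = 950.75.
Buyers absorb 950.75 only when they pay Pb with 1530 − 7·Pb = 950.75, i.e. Pb = 82.75.
s = Ps − Pb = 150.75 − 82.75 = 68.

Required subsidy s = €68 per unit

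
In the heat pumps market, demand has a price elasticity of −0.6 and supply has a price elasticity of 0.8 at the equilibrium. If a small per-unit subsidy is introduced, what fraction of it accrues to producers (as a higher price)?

Producer share = 3/7

For a small subsidy around the equilibrium, the benefit split depends on the relative slopes, which at a point are proportional to the elasticities.
Buyer share = εs/(εs + |εd|) = 0.8/(0.8 + 0.6) = 4/7; seller share = |εd|/(εs + |εd|) = 3/7.
So producers capture 3/7 of the subsidy.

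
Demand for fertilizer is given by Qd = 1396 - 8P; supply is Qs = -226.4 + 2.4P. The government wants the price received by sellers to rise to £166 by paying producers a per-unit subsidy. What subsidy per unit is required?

At a seller price of 166, quantity supplied is -226.4 + 2.4·166 = 172.
Buyers absorb 172 only when they pay Pb with 1396 − 8·Pb = 172, i.e. Pb = 153.
s = Ps − Pb = 166 − 153 = 13.

Required subsidy s = £13 per unit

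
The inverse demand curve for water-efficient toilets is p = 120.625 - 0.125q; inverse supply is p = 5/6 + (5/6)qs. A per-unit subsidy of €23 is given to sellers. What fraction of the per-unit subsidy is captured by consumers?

Pre-subsidy: 120.625 - 0.125q = 5/6 + (5/6)q gives q* = 125 and p* = 105.
With the subsidy, sellers receive ps = pb + 23 for each unit, where pb is the price buyers pay.
On the curves, pb = 120.625 - 0.125q and ps = 5/6 + (5/6)q; the wedge ps − pb = 23 gives 5/6 + (5/6)q − (120.625 - 0.125q) = 23, so q' = 149.
Then pb = 120.625 − 0.125·149 = 102 and ps = 5/6 + (5/6)·149 = 125.
Buyers' price falls by p* − pb = 105 − 102 = 3; sellers' price rises by ps − p* = 125 − 105 = 20.
So consumers capture 3/23 = 3/23 of each unit of subsidy.

Consumer share = 3/23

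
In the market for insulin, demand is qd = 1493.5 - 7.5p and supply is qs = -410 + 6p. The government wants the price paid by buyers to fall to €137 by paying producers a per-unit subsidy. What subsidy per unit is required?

At a buyer price of 137, quantity demanded is 1493.5 − 7.5·137 = 466.
Sellers supply 466 only when they receive ps with -410 + 6·ps = 466, i.e. ps = 146.
s = ps − pb = 146 − 137 = 9.

Required subsidy s = €9 per unit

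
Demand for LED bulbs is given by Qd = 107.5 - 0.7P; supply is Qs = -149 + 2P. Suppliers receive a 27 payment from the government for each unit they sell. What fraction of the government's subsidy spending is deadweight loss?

DWL / government spending = 7/55

Pre-subsidy: 107.5 - 0.7P = -149 + 2P gives P* = 95, Q* = 41.
With the subsidy, sellers receive Ps = Pb + 27 for each unit, where Pb is the price buyers pay.
Supply in terms of Pb becomes Qs = -149 + 2(Pb + 27) = -95 + 2Pb. Setting this equal to demand: 107.5 - 0.7Pb = -95 + 2Pb, so Pb = 75.
Sellers receive Ps = 75 + 27 = 102; Q' = 107.5 − 0.7·75 = 55.
ΔCS = ½(41 + 55)(95 − 75) = 960; ΔPS = ½(41 + 55)(102 − 95) = 336.
Government spending = 27 × 55 = 1485.
DWL = ½ × 27 × (55 − 41) = 189; fraction = 189 / 1485 = 7/55.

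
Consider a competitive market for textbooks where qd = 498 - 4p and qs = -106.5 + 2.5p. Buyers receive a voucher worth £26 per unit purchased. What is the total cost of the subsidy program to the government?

Pre-subsidy: 498 - 4p = -106.5 + 2.5p gives p* = 93, q* = 126.
With the rebate, buyers effectively pay pb = ps − 26, where ps is the price sellers receive.
Demand in terms of ps becomes qd = 498 − 4(ps − 26) = 602 - 4ps. Setting this equal to supply: 602 - 4ps = -106.5 + 2.5ps, so ps = 109.
Buyers pay pb = 109 − 26 = 83; q' = -106.5 + 2.5·109 = 166.
Government outlay = subsidy × quantity = 26 × 166 = 4316.

Government cost = £4316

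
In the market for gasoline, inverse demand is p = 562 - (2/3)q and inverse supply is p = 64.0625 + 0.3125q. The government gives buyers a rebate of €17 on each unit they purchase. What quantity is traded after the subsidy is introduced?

q' = 24717/47

Pre-subsidy: 562 - (2/3)q = 64.0625 + 0.3125q gives q* = 23901/47 and p* = 10480/47.
With the rebate, buyers effectively pay pb = ps − 17, where ps is the price sellers receive.
On the curves, pb = 562 - (2/3)q and ps = 64.0625 + 0.3125q; the wedge ps − pb = 17 gives 64.0625 + 0.3125q − (562 - (2/3)q) = 17, so q' = 24717/47.
Then pb = 562 − (2/3)·(24717/47) = 9936/47 and ps = 64.0625 + 0.3125·(24717/47) = 10735/47.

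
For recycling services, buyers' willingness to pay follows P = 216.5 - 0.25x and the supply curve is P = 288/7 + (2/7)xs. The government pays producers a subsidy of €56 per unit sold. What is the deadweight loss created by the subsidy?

Pre-subsidy: 216.5 - 0.25x = 288/7 + (2/7)x gives x* = 982/3 and P* = 404/3.
With the subsidy, sellers receive Ps = Pb + 56 for each unit, where Pb is the price buyers pay.
On the curves, Pb = 216.5 - 0.25x and Ps = 288/7 + (2/7)x; the wedge Ps − Pb = 56 gives 288/7 + (2/7)x − (216.5 - 0.25x) = 56, so x' = 6478/15.
Then Pb = 216.5 − 0.25·(6478/15) = 1628/15 and Ps = 288/7 + (2/7)·(6478/15) = 2468/15.
The subsidy expands output by 6478/15 − 982/3 = 1568/15 past the efficient level; on those units the gap between marginal cost and willingness to pay runs from 0 up to 56.
DWL = ½ × 56 × 1568/15 = 43904/15.

Deadweight loss = 43904/15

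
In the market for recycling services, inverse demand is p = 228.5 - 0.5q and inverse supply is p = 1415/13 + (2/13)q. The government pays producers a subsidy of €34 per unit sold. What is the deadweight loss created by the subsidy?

Deadweight loss = €884

Pre-subsidy: 228.5 - 0.5q = 1415/13 + (2/13)q gives q* = 183 and p* = 137.
With the subsidy, sellers receive ps = pb + 34 for each unit, where pb is the price buyers pay.
On the curves, pb = 228.5 - 0.5q and ps = 1415/13 + (2/13)q; the wedge ps − pb = 34 gives 1415/13 + (2/13)q − (228.5 - 0.5q) = 34, so q' = 235.
Then pb = 228.5 − 0.5·235 = 111 and ps = 1415/13 + (2/13)·235 = 145.
The subsidy expands output by 235 − 183 = 52 past the efficient level; on those units the gap between marginal cost and willingness to pay runs from 0 up to 34.
DWL = ½ × 34 × 52 = 884.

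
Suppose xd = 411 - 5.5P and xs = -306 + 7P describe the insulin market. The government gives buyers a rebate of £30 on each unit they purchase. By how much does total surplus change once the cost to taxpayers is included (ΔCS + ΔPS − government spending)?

Net change in total surplus = -£1386

Pre-subsidy: 411 - 5.5P = -306 + 7P gives P* = 57.36, x* = 95.52.
With the rebate, buyers effectively pay Pb = Ps − 30, where Ps is the price sellers receive.
Demand in terms of Ps becomes xd = 411 − 5.5(Ps − 30) = 576 - 5.5Ps. Setting this equal to supply: 576 - 5.5Ps = -306 + 7Ps, so Ps = 70.56.
Buyers pay Pb = 70.56 − 30 = 40.56; x' = -306 + 7·70.56 = 187.92.
ΔCS = ½(95.52 + 187.92)(57.36 − 40.56) = 2380.896; ΔPS = ½(95.52 + 187.92)(70.56 − 57.36) = 1870.704.
Government spending = 30 × 187.92 = 5637.6.
Net change = 2380.896 + 1870.704 − 5637.6 = -1386. The loss equals the DWL triangle ½·30·92.4.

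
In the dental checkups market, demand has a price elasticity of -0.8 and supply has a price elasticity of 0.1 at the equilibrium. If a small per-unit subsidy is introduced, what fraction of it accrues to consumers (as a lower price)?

Consumer share = 1/9

For a small subsidy around the equilibrium, the benefit split depends on the relative slopes, which at a point are proportional to the elasticities.
Buyer share = εs/(εs + |εd|) = 0.1/(0.1 + 0.8) = 1/9; seller share = |εd|/(εs + |εd|) = 8/9.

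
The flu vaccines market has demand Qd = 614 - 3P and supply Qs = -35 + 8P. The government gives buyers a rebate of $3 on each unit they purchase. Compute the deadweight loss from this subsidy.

Deadweight loss = 108/11

Pre-subsidy: 614 - 3P = -35 + 8P gives P* = 59, Q* = 437.
With the rebate, buyers effectively pay Pb = Ps − 3, where Ps is the price sellers receive.
Demand in terms of Ps becomes Qd = 614 − 3(Ps − 3) = 623 - 3Ps. Setting this equal to supply: 623 - 3Ps = -35 + 8Ps, so Ps = 658/11.
Buyers pay Pb = 658/11 − 3 = 625/11; Q' = -35 + 8·(658/11) = 4879/11.
The subsidy expands output by 4879/11 − 437 = 72/11 past the efficient level; on those units the gap between marginal cost and willingness to pay runs from 0 up to 3.
DWL = ½ × 3 × 72/11 = 108/11.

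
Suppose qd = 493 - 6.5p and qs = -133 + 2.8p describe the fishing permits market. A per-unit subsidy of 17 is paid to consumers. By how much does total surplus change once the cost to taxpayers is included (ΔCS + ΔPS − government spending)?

Pre-subsidy: 493 - 6.5p = -133 + 2.8p gives p* = 6260/93, q* = 5159/93.
With the rebate, buyers effectively pay pb = ps − 17, where ps is the price sellers receive.
Demand in terms of ps becomes qd = 493 − 6.5(ps − 17) = 603.5 - 6.5ps. Setting this equal to supply: 603.5 - 6.5ps = -133 + 2.8ps, so ps = 2455/31.
Buyers pay pb = 2455/31 − 17 = 1928/31; q' = -133 + 2.8·(2455/31) = 2751/31.
ΔCS = ½(5159/93 + 2751/31)(6260/93 − 1928/31) = 3192056/8649; ΔPS = ½(5159/93 + 2751/31)(2455/31 − 6260/93) = 7410130/8649.
Government spending = 17 × 2751/31 = 46767/31.
Net change = 3192056/8649 + 7410130/8649 − 46767/31 = -26299/93. The loss equals the DWL triangle ½·17·3094/93.

Net change in total surplus = -26299/93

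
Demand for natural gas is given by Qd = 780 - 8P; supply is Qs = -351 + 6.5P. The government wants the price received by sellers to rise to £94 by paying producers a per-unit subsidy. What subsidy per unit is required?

Required subsidy s = £29 per unit

At a seller price of 94, quantity supplied is -351 + 6.5·94 = 260.
Buyers absorb 260 only when they pay Pb with 780 − 8·Pb = 260, i.e. Pb = 65.
s = Ps − Pb = 94 − 65 = 29.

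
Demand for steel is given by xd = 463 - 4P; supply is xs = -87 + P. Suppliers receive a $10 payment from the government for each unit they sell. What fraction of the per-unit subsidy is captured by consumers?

Pre-subsidy: 463 - 4P = -87 + P gives P* = 110, x* = 23.
With the subsidy, sellers receive Ps = Pb + 10 for each unit, where Pb is the price buyers pay.
Supply in terms of Pb becomes xs = -87 + 1(Pb + 10) = -77 + Pb. Setting this equal to demand: 463 - 4Pb = -77 + Pb, so Pb = 108.
Sellers receive Ps = 108 + 10 = 118; x' = 463 − 4·108 = 31.
Buyers' price falls by P* − Pb = 110 − 108 = 2; sellers' price rises by Ps − P* = 118 − 110 = 8.
So consumers capture 2/10 = 0.2 of each unit of subsidy.

Consumer share = 0.2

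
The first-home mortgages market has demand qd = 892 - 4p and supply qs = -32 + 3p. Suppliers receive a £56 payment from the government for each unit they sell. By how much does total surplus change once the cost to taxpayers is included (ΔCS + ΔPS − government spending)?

Net change in total surplus = -£2688

Pre-subsidy: 892 - 4p = -32 + 3p gives p* = 132, q* = 364.
With the subsidy, sellers receive ps = pb + 56 for each unit, where pb is the price buyers pay.
Supply in terms of pb becomes qs = -32 + 3(pb + 56) = 136 + 3pb. Setting this equal to demand: 892 - 4pb = 136 + 3pb, so pb = 108.
Sellers receive ps = 108 + 56 = 164; q' = 892 − 4·108 = 460.
ΔCS = ½(364 + 460)(132 − 108) = 9888; ΔPS = ½(364 + 460)(164 − 132) = 13184.
Government spending = 56 × 460 = 25760.
Net change = 9888 + 13184 − 25760 = -2688. The loss equals the DWL triangle ½·56·96.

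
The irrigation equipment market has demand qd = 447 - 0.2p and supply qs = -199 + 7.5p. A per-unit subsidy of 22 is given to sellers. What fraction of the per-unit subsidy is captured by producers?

Pre-subsidy: 447 - 0.2p = -199 + 7.5p gives p* = 6460/77, q* = 33127/77.
With the subsidy, sellers receive ps = pb + 22 for each unit, where pb is the price buyers pay.
Supply in terms of pb becomes qs = -199 + 7.5(pb + 22) = -34 + 7.5pb. Setting this equal to demand: 447 - 0.2pb = -34 + 7.5pb, so pb = 4810/77.
Sellers receive ps = 4810/77 + 22 = 6504/77; q' = 447 − 0.2·(4810/77) = 33457/77.
Buyers' price falls by p* − pb = 6460/77 − 4810/77 = 150/7; sellers' price rises by ps − p* = 6504/77 − 6460/77 = 4/7.
So producers capture (4/7)/22 = 2/77 of each unit of subsidy.

Producer share = 2/77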